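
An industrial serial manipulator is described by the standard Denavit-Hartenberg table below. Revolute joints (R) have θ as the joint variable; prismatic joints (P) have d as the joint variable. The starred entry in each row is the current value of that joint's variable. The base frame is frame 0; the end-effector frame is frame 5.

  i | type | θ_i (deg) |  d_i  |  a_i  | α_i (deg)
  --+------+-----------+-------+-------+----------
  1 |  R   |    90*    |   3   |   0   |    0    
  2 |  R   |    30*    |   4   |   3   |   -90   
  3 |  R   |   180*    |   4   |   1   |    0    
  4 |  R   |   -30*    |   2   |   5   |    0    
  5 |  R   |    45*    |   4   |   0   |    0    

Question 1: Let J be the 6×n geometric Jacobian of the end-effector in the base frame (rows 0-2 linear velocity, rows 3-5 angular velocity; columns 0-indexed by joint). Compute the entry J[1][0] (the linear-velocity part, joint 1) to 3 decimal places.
-7.495

axis z_0 = ẑ; lever o_n−o_0 = (-7.4952,-7.0179,4.5000)
cross product → J_v[:, 0] = (7.0179,-7.4952,0.0000)
J_ω[:, 0] = z_0
entry J[1][0] = -7.4952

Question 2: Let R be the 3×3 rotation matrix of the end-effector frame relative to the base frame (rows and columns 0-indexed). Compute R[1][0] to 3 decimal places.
-0.837

End-effector x-axis (col 0 of R) = (0.4830,-0.8365,0.2588)
R[1][0] = -0.8365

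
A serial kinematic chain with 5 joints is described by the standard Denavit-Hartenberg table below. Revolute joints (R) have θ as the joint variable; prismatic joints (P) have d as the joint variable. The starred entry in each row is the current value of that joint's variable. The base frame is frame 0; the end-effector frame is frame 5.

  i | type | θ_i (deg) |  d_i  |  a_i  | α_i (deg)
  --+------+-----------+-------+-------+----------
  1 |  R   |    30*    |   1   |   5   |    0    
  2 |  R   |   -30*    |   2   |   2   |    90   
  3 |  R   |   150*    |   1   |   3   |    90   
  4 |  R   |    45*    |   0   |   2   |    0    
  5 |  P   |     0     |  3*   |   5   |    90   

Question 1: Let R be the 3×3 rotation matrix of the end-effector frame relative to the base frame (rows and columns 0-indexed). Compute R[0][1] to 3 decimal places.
End-effector y-axis (col 1 of R) = (0.5000,-0.0000,0.8660)
R[0][1] = 0.5000

0.500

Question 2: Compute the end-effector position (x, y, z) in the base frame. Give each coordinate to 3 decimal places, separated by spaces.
after link 1: o_1 = (4.3301, 2.5000, 1.0000)
after link 2: o_2 = (6.3301, 2.5000, 3.0000)
after link 3: o_3 = (3.7321, 1.5000, 4.5000)
after link 4: o_4 = (2.5073, 0.0858, 5.2071)
after link 5: o_5 = (0.9454, -3.4497, 9.5729)

0.945 -3.450 9.573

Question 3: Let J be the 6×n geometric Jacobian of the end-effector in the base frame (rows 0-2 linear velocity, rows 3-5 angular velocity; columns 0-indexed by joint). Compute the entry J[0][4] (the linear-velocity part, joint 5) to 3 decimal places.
0.500

prismatic axis z_4 = (0.5000,-0.0000,0.8660)
J_v[:, 4] = z_4; J_ω[:, 4] = (0,0,0)
entry J[0][4] = 0.5000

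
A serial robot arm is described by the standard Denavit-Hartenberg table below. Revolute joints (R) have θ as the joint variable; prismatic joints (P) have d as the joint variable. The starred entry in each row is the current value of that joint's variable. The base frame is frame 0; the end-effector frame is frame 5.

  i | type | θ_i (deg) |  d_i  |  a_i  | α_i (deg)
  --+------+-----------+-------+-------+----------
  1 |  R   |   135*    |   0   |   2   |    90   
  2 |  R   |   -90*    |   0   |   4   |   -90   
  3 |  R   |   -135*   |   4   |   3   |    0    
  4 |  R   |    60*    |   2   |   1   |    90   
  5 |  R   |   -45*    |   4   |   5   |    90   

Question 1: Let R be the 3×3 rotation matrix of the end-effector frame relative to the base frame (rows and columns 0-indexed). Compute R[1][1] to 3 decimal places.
0.183

End-effector y-axis (col 1 of R) = (0.1830,0.1830,0.9659)
R[1][1] = 0.1830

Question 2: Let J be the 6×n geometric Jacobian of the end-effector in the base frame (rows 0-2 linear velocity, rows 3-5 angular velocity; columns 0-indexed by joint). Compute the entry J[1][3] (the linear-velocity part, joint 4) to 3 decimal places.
1.902

axis z_3 = (-0.7071,0.7071,0.0000); lever o_n−o_3 = (4.9157,2.7441,2.6898)
cross product → J_v[:, 3] = (1.9020,1.9020,-5.4163)
J_ω[:, 3] = z_3
entry J[1][3] = 1.9020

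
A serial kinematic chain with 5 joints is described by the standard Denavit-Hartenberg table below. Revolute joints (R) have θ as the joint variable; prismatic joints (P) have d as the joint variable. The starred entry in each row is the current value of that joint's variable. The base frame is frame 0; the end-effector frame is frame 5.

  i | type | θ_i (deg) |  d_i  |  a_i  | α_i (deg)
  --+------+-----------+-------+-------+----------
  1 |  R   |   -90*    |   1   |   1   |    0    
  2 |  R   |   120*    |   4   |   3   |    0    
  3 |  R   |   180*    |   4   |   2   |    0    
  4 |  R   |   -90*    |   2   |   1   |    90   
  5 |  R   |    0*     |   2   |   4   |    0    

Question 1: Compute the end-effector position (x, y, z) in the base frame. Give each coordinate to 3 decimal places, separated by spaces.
after link 1: o_1 = (0.0000, -1.0000, 1.0000)
after link 2: o_2 = (2.5981, 0.5000, 5.0000)
after link 3: o_3 = (0.8660, -0.5000, 9.0000)
after link 4: o_4 = (0.3660, 0.3660, 11.0000)
after link 5: o_5 = (0.0981, 4.8301, 11.0000)

0.098 4.830 11.000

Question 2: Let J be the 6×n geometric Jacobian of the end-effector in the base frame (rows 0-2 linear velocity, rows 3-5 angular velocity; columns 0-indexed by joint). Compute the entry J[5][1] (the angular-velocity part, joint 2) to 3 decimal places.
axis z_1 = (0.0000,0.0000,1.0000); lever o_n−o_1 = (0.0981,5.8301,10.0000)
cross product → J_v[:, 1] = (-5.8301,0.0981,0.0000)
J_ω[:, 1] = z_1
entry J[5][1] = 1.0000

1.000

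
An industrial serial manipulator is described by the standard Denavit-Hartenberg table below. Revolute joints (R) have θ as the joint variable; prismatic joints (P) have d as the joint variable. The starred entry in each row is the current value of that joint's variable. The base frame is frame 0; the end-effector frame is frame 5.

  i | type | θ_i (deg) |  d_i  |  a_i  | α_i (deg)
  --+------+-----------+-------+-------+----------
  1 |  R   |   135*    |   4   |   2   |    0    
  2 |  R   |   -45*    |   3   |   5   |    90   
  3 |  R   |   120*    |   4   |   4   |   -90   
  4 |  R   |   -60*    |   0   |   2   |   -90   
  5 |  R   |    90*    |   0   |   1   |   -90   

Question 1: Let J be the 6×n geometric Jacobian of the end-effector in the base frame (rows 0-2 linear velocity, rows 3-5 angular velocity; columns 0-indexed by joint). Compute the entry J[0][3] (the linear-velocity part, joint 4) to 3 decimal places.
axis z_3 = (0.0000,-0.8660,-0.5000); lever o_n−o_3 = (1.7321,0.3660,1.3660)
cross product → J_v[:, 3] = (-1.0000,-0.8660,1.5000)
J_ω[:, 3] = z_3
entry J[0][3] = -1.0000

-1.000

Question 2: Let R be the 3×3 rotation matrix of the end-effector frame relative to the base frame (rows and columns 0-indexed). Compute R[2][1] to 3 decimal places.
-0.750

End-effector y-axis (col 1 of R) = (0.5000,0.4330,-0.7500)
R[2][1] = -0.7500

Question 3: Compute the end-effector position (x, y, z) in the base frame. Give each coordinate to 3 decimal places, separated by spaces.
after link 1: o_1 = (-1.4142, 1.4142, 4.0000)
after link 2: o_2 = (-1.4142, 6.4142, 7.0000)
after link 3: o_3 = (2.5858, 4.4142, 10.4641)
after link 4: o_4 = (4.3178, 3.9142, 11.3301)
after link 5: o_5 = (4.3178, 4.7802, 11.8301)

4.318 4.780 11.830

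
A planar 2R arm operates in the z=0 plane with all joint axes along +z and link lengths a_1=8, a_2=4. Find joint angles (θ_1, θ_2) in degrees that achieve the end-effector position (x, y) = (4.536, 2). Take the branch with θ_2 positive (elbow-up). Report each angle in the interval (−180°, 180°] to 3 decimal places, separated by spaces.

-0.001 149.998

cos θ_2 = (24.5753−8²−4²)/(2·8·4) = -0.8660; θ_2 = 149.9983° (elbow-up)
β = atan2(2.0000,4.5360) = 23.7935°; ψ = atan2(2.0001,4.5360) = 23.7948°
θ_1 = β − ψ = -0.0013°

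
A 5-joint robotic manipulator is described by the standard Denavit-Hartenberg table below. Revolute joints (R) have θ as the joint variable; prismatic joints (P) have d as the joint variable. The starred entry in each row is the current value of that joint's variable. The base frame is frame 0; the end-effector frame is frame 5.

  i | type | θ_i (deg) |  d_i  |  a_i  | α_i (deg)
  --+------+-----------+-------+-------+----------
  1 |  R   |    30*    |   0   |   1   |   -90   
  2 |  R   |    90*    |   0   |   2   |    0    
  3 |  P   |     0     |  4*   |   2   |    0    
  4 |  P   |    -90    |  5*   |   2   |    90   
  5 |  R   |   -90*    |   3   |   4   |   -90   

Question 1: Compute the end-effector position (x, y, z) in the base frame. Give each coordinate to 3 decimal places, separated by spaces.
0.098 5.830 -1.000

after link 1: o_1 = (0.8660, 0.5000, 0.0000)
after link 2: o_2 = (0.8660, 0.5000, -2.0000)
after link 3: o_3 = (-1.1340, 3.9641, -4.0000)
after link 4: o_4 = (-1.9019, 9.2942, -4.0000)
after link 5: o_5 = (0.0981, 5.8301, -1.0000)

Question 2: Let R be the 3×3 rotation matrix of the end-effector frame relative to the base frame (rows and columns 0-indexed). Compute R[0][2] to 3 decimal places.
End-effector z-axis (col 2 of R) = (0.8660,0.5000,0.0000)
R[0][2] = 0.8660

0.866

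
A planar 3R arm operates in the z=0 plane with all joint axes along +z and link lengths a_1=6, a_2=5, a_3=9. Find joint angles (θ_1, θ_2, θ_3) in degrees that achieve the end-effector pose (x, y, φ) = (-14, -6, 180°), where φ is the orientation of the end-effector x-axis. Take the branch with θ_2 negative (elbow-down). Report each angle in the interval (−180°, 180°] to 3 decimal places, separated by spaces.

-90.000 -90.000 0.000

wrist centre = target − a_3·(cos φ, sin φ) = (-5.0000, -6.0000)
cos θ_2 = (61.0000−6²−5²)/(2·6·5) = 0.0000; θ_2 = -90.0000° (elbow-down)
β = atan2(-6.0000,-5.0000) = -129.8056°; ψ = atan2(-5.0000,6.0000) = -39.8056°
θ_1 = β − ψ = -90.0000°
θ_3 = φ − θ_1 − θ_2 = 0.0000° (wrapped to (-180°,180°])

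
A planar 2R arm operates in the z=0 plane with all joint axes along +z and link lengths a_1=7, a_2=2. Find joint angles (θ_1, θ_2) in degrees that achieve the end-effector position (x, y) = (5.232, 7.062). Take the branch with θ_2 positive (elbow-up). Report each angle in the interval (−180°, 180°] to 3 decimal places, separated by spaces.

cos θ_2 = (77.2457−7²−2²)/(2·7·2) = 0.8659; θ_2 = 30.0125° (elbow-up)
β = atan2(7.0620,5.2320) = 53.4665°; ψ = atan2(1.0004,8.7318) = 6.5357°
θ_1 = β − ψ = 46.9308°

46.931 30.012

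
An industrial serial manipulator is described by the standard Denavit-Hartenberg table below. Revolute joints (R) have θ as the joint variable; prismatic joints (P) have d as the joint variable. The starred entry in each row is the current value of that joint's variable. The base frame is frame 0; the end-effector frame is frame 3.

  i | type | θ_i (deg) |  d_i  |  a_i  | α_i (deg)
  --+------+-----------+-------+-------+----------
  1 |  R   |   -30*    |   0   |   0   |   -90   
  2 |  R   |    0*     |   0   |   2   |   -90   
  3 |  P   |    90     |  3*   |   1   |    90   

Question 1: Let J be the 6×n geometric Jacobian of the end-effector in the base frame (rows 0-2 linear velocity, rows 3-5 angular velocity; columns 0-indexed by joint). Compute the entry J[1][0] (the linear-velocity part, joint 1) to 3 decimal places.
1.232

axis z_0 = ẑ; lever o_n−o_0 = (1.2321,-1.8660,-3.0000)
cross product → J_v[:, 0] = (1.8660,1.2321,-0.0000)
J_ω[:, 0] = z_0
entry J[1][0] = 1.2321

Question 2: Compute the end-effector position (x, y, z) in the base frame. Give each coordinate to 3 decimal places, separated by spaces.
1.232 -1.866 -3.000

after link 1: o_1 = (0.0000, 0.0000, 0.0000)
after link 2: o_2 = (1.7321, -1.0000, 0.0000)
after link 3: o_3 = (1.2321, -1.8660, -3.0000)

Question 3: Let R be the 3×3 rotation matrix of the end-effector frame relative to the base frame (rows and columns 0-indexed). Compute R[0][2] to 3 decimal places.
0.866

End-effector z-axis (col 2 of R) = (0.8660,-0.5000,-0.0000)
R[0][2] = 0.8660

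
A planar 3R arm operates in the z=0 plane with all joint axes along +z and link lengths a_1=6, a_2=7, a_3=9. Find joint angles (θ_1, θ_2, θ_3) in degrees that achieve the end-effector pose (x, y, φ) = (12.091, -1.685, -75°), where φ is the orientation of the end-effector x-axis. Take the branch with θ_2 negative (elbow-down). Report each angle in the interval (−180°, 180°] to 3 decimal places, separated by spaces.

59.997 -44.991 -90.005

wrist centre = target − a_3·(cos φ, sin φ) = (9.7616, 7.0083)
cos θ_2 = (144.4061−6²−7²)/(2·6·7) = 0.7072; θ_2 = -44.9912° (elbow-down)
β = atan2(7.0083,9.7616) = 35.6763°; ψ = atan2(-4.9490,10.9505) = -24.3202°
θ_1 = β − ψ = 59.9965°
θ_3 = φ − θ_1 − θ_2 = -90.0053° (wrapped to (-180°,180°])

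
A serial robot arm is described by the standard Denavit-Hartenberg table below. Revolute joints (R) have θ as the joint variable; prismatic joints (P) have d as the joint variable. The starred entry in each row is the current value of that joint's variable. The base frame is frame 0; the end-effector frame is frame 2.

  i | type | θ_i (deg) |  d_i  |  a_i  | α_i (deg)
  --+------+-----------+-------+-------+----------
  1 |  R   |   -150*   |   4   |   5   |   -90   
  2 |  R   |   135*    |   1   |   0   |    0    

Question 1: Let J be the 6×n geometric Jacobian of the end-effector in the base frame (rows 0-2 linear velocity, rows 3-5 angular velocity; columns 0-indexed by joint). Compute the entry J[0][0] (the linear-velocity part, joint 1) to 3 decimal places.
axis z_0 = ẑ; lever o_n−o_0 = (-3.8301,-3.3660,4.0000)
cross product → J_v[:, 0] = (3.3660,-3.8301,0.0000)
J_ω[:, 0] = z_0
entry J[0][0] = 3.3660

3.366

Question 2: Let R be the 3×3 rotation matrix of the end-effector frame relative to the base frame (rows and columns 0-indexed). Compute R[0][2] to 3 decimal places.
End-effector z-axis (col 2 of R) = (0.5000,-0.8660,0.0000)
R[0][2] = 0.5000

0.500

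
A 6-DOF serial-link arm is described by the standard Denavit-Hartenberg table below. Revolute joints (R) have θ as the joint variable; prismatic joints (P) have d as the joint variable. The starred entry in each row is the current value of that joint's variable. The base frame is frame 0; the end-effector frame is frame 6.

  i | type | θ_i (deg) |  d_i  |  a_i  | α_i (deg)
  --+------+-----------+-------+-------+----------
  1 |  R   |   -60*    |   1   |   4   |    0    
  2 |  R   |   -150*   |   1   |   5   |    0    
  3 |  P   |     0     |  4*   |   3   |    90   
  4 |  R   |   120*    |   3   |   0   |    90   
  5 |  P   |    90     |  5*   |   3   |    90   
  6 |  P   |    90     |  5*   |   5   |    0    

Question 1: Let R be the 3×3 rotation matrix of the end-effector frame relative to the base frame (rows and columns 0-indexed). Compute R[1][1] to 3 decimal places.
End-effector y-axis (col 1 of R) = (-0.5000,-0.8660,-0.0000)
R[1][1] = -0.8660

-0.866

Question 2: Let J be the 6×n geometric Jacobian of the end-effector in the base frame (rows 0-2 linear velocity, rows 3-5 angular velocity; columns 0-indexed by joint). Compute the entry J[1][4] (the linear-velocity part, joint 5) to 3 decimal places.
prismatic axis z_4 = (-0.7500,0.4330,0.5000)
J_v[:, 4] = z_4; J_ω[:, 4] = (0,0,0)
entry J[1][4] = 0.4330

0.433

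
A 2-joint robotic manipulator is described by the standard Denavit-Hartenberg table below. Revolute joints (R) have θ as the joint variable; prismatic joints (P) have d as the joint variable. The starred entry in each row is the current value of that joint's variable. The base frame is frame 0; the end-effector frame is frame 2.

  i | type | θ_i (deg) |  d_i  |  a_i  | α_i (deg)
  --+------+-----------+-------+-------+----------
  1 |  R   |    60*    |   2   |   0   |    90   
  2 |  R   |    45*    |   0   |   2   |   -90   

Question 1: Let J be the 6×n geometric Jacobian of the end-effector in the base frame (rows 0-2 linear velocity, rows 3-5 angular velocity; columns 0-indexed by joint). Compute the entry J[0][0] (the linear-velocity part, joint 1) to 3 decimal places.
-1.225

axis z_0 = ẑ; lever o_n−o_0 = (0.7071,1.2247,3.4142)
cross product → J_v[:, 0] = (-1.2247,0.7071,0.0000)
J_ω[:, 0] = z_0
entry J[0][0] = -1.2247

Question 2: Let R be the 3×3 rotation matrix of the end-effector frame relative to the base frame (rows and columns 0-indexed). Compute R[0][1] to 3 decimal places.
-0.866

End-effector y-axis (col 1 of R) = (-0.8660,0.5000,-0.0000)
R[0][1] = -0.8660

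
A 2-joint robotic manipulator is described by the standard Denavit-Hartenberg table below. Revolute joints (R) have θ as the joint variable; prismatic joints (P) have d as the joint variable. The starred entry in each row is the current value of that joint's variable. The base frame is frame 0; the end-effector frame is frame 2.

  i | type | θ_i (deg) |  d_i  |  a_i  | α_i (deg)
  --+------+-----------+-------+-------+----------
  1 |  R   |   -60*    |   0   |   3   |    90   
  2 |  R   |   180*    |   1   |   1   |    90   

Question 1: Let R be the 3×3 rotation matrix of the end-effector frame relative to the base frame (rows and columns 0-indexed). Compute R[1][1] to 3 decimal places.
-0.500

End-effector y-axis (col 1 of R) = (-0.8660,-0.5000,0.0000)
R[1][1] = -0.5000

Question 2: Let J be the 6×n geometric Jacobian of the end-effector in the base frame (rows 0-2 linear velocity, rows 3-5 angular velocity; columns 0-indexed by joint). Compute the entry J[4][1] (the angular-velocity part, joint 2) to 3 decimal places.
axis z_1 = (-0.8660,-0.5000,0.0000); lever o_n−o_1 = (-1.3660,0.3660,0.0000)
cross product → J_v[:, 1] = (-0.0000,0.0000,-1.0000)
J_ω[:, 1] = z_1
entry J[4][1] = -0.5000

-0.500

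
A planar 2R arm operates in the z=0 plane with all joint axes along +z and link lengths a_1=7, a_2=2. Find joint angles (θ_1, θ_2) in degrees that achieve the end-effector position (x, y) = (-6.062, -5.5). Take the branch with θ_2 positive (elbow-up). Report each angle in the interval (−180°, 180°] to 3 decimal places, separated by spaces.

cos θ_2 = (66.9978−7²−2²)/(2·7·2) = 0.4999; θ_2 = 60.0051° (elbow-up)
β = atan2(-5.5000,-6.0620) = -137.7828°; ψ = atan2(1.7321,7.9998) = 12.2172°
θ_1 = β − ψ = -150.0000°

-150.000 60.005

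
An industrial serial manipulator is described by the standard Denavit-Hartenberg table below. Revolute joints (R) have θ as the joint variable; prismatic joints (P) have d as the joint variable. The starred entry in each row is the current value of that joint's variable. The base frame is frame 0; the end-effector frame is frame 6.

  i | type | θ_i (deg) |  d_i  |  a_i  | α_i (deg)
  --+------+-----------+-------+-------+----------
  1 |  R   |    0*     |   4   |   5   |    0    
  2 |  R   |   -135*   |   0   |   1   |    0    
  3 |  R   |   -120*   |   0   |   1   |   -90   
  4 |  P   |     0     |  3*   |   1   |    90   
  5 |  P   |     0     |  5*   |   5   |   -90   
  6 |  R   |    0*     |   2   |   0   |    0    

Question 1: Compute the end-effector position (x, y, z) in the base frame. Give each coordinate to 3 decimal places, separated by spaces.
after link 1: o_1 = (5.0000, 0.0000, 4.0000)
after link 2: o_2 = (4.2929, -0.7071, 4.0000)
after link 3: o_3 = (4.0341, 0.2588, 4.0000)
after link 4: o_4 = (0.8775, 0.4483, 4.0000)
after link 5: o_5 = (-0.4166, 5.2779, 9.0000)
after link 6: o_6 = (-2.3485, 4.7603, 9.0000)

-2.348 4.760 9.000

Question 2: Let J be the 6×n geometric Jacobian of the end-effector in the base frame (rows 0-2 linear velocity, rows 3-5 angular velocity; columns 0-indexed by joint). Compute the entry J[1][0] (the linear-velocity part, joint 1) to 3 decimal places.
-2.348

axis z_0 = ẑ; lever o_n−o_0 = (-2.3485,4.7603,9.0000)
cross product → J_v[:, 0] = (-4.7603,-2.3485,0.0000)
J_ω[:, 0] = z_0
entry J[1][0] = -2.3485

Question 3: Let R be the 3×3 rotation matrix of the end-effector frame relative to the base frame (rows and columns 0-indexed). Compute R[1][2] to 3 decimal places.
-0.259

End-effector z-axis (col 2 of R) = (-0.9659,-0.2588,0.0000)
R[1][2] = -0.2588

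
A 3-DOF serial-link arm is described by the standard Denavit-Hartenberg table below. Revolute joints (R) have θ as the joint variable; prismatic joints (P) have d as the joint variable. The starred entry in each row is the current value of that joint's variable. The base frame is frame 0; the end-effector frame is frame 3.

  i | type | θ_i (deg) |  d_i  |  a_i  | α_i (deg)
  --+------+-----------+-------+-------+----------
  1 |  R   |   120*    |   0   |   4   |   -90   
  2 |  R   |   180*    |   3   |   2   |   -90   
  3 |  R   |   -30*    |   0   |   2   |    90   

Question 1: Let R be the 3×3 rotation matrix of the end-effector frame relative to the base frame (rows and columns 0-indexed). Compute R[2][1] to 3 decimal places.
End-effector y-axis (col 1 of R) = (0.0000,-0.0000,1.0000)
R[2][1] = 1.0000

1.000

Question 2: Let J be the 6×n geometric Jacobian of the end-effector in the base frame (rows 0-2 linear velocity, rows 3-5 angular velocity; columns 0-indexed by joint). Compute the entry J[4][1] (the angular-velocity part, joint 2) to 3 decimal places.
axis z_1 = (-0.8660,-0.5000,0.0000); lever o_n−o_1 = (-1.5981,-5.2321,-0.0000)
cross product → J_v[:, 1] = (0.0000,-0.0000,3.7321)
J_ω[:, 1] = z_1
entry J[4][1] = -0.5000

-0.500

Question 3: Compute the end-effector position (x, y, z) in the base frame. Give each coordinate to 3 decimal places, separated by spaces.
-3.598 -1.768 -0.000

after link 1: o_1 = (-2.0000, 3.4641, 0.0000)
after link 2: o_2 = (-3.5981, 0.2321, -0.0000)
after link 3: o_3 = (-3.5981, -1.7679, -0.0000)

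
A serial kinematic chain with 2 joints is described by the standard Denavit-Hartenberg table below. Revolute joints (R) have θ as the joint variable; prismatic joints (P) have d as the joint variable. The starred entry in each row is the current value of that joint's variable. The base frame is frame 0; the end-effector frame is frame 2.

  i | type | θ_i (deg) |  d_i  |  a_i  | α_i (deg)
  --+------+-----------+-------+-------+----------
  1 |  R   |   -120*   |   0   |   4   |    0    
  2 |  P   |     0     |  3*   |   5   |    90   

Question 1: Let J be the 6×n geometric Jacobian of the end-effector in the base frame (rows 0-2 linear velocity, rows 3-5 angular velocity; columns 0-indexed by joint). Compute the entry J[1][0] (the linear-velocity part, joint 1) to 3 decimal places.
axis z_0 = ẑ; lever o_n−o_0 = (-4.5000,-7.7942,3.0000)
cross product → J_v[:, 0] = (7.7942,-4.5000,0.0000)
J_ω[:, 0] = z_0
entry J[1][0] = -4.5000

-4.500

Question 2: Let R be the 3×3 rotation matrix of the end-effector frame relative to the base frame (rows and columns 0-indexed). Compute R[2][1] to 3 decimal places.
End-effector y-axis (col 1 of R) = (0.0000,-0.0000,1.0000)
R[2][1] = 1.0000

1.000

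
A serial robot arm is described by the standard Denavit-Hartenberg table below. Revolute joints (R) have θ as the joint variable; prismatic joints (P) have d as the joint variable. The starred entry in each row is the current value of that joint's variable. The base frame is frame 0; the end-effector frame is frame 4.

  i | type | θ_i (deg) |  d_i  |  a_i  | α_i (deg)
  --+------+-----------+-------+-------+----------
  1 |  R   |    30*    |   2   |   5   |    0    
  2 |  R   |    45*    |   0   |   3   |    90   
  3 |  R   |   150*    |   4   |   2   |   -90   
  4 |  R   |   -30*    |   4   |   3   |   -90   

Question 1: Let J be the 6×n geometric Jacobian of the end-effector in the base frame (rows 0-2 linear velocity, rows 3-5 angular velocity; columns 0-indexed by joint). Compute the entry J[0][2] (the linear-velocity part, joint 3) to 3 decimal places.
0.302

axis z_2 = (0.9659,-0.2588,0.0000); lever o_n−o_2 = (3.7643,-7.2017,-1.1651)
cross product → J_v[:, 2] = (0.3015,1.1254,-5.9821)
J_ω[:, 2] = z_2
entry J[0][2] = 0.3015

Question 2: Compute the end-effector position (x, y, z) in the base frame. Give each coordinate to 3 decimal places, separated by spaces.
after link 1: o_1 = (4.3301, 2.5000, 2.0000)
after link 2: o_2 = (5.1066, 5.3978, 2.0000)
after link 3: o_3 = (8.5220, 2.6895, 3.0000)
after link 4: o_4 = (8.8709, -1.8039, 0.8349)

8.871 -1.804 0.835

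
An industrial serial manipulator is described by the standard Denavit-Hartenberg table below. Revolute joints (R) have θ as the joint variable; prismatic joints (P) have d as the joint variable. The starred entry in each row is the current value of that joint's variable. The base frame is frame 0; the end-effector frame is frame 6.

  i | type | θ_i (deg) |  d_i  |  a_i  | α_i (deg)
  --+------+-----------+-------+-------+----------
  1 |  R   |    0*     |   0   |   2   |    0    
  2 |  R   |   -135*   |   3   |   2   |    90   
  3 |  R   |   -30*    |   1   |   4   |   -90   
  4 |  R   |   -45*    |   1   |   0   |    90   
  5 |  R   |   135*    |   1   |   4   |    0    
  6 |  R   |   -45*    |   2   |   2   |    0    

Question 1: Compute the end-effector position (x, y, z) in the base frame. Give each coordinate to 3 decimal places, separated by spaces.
after link 1: o_1 = (2.0000, 0.0000, 0.0000)
after link 2: o_2 = (0.5858, -1.4142, 3.0000)
after link 3: o_3 = (-2.5708, -3.1566, 1.0000)
after link 4: o_4 = (-2.9244, -3.5101, 1.8660)
after link 5: o_5 = (-1.3524, -3.7666, 5.6691)
after link 6: o_6 = (-2.1935, -2.6077, 8.1082)

-2.193 -2.608 8.108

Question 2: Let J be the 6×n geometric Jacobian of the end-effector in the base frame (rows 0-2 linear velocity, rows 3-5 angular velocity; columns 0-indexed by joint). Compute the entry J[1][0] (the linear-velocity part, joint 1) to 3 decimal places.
axis z_0 = ẑ; lever o_n−o_0 = (-2.1935,-2.6077,8.1082)
cross product → J_v[:, 0] = (2.6077,-2.1935,0.0000)
J_ω[:, 0] = z_0
entry J[1][0] = -2.1935

-2.193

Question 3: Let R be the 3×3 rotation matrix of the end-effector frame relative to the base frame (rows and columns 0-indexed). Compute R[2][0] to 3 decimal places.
0.866

End-effector x-axis (col 0 of R) = (-0.3536,-0.3536,0.8660)
R[2][0] = 0.8660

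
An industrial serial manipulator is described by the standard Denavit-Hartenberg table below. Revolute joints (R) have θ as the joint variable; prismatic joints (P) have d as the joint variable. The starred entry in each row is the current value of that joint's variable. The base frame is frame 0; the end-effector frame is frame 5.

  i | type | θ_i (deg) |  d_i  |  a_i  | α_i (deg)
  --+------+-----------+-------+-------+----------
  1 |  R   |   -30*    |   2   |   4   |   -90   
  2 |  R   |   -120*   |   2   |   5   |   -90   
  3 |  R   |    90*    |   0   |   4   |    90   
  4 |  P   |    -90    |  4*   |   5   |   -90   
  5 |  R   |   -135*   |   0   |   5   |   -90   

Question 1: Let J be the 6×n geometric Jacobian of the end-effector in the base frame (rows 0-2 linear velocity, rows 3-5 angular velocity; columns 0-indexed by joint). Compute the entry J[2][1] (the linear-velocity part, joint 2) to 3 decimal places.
7.536

axis z_1 = (0.5000,0.8660,0.0000); lever o_n−o_1 = (-7.5264,2.0360,10.1239)
cross product → J_v[:, 1] = (8.7675,-5.0619,7.5360)
J_ω[:, 1] = z_1
entry J[2][1] = 7.5360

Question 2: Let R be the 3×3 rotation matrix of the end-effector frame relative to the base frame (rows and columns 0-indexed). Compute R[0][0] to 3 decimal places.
End-effector x-axis (col 0 of R) = (0.2241,-0.1294,0.9659)
R[0][0] = 0.2241

0.224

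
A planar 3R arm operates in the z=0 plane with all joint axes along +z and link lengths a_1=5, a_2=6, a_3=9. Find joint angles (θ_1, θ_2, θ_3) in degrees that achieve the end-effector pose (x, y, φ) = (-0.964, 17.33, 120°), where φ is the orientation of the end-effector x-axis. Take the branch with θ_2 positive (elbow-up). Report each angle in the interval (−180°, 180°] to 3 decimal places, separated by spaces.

45.004 44.989 30.007

wrist centre = target − a_3·(cos φ, sin φ) = (3.5360, 9.5358)
cos θ_2 = (103.4342−5²−6²)/(2·5·6) = 0.7072; θ_2 = 44.9894° (elbow-up)
β = atan2(9.5358,3.5360) = 69.6545°; ψ = atan2(4.2419,9.2434) = 24.6507°
θ_1 = β − ψ = 45.0038°
θ_3 = φ − θ_1 − θ_2 = 30.0067° (wrapped to (-180°,180°])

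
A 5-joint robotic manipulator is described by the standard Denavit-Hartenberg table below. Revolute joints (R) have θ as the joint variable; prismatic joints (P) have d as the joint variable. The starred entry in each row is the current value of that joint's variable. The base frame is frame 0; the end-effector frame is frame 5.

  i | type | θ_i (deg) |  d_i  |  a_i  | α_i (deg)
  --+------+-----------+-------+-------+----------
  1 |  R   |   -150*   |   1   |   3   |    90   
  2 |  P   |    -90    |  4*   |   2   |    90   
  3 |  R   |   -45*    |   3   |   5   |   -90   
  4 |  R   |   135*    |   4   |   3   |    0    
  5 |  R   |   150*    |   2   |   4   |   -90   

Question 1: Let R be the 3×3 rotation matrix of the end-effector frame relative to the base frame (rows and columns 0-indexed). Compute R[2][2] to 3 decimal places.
-0.683

End-effector z-axis (col 2 of R) = (0.1174,-0.7209,-0.6830)
R[2][2] = -0.6830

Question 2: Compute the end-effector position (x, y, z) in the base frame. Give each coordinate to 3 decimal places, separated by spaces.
after link 1: o_1 = (-2.5981, -1.5000, 1.0000)
after link 2: o_2 = (-4.5981, 1.9641, -1.0000)
after link 3: o_3 = (-0.2322, 0.4022, -4.5355)
after link 4: o_4 = (-4.2336, 3.0901, -5.8640)
after link 5: o_5 = (-1.2286, 5.6127, -8.0102)

-1.229 5.613 -8.010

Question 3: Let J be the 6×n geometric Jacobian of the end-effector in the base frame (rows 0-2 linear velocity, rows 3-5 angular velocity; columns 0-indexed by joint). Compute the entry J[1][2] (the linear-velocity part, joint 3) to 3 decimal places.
axis z_2 = (0.8660,0.5000,-0.0000); lever o_n−o_2 = (3.3695,3.6486,-7.0102)
cross product → J_v[:, 2] = (-3.5051,6.0710,1.4751)
J_ω[:, 2] = z_2
entry J[1][2] = 6.0710

6.071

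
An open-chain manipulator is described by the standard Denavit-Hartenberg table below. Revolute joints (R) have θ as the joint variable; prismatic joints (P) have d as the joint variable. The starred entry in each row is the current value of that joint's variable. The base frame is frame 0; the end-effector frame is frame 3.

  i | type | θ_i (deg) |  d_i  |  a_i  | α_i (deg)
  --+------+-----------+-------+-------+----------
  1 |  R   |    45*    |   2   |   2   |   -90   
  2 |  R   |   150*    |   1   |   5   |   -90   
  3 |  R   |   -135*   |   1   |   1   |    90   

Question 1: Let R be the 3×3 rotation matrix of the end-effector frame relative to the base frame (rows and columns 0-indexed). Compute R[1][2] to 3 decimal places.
End-effector z-axis (col 2 of R) = (0.9330,-0.0670,0.3536)
R[1][2] = -0.0670

-0.067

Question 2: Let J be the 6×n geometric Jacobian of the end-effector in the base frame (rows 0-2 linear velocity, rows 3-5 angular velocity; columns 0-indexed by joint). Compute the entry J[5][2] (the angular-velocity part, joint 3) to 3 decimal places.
0.866

axis z_2 = (-0.3536,-0.3536,0.8660); lever o_n−o_2 = (-0.4205,0.5795,1.2196)
cross product → J_v[:, 2] = (-0.9330,0.0670,-0.3536)
J_ω[:, 2] = z_2
entry J[5][2] = 0.8660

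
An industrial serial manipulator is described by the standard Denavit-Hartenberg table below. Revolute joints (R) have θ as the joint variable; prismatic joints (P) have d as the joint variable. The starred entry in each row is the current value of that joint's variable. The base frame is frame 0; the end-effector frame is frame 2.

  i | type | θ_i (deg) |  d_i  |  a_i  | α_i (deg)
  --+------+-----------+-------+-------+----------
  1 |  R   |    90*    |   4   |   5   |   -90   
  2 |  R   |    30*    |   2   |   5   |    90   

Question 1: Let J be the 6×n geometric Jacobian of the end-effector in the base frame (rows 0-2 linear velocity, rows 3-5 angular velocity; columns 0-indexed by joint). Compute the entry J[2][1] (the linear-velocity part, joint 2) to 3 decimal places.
axis z_1 = (-1.0000,0.0000,0.0000); lever o_n−o_1 = (-2.0000,4.3301,-2.5000)
cross product → J_v[:, 1] = (-0.0000,-2.5000,-4.3301)
J_ω[:, 1] = z_1
entry J[2][1] = -4.3301

-4.330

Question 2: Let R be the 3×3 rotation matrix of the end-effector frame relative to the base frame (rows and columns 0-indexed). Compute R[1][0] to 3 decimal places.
0.866

End-effector x-axis (col 0 of R) = (0.0000,0.8660,-0.5000)
R[1][0] = 0.8660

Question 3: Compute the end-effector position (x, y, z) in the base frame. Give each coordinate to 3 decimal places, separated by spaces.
after link 1: o_1 = (0.0000, 5.0000, 4.0000)
after link 2: o_2 = (-2.0000, 9.3301, 1.5000)

-2.000 9.330 1.500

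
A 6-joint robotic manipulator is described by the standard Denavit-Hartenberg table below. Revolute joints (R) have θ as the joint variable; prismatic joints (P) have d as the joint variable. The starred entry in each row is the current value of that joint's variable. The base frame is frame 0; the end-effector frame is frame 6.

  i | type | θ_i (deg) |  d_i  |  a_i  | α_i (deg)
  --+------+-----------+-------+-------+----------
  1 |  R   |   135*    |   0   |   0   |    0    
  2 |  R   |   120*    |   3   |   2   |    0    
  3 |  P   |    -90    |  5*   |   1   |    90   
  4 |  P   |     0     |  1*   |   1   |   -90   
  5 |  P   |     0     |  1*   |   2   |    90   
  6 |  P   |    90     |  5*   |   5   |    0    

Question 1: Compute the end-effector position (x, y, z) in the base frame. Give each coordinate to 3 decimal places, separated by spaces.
after link 1: o_1 = (0.0000, 0.0000, 0.0000)
after link 2: o_2 = (-0.5176, -1.9319, 3.0000)
after link 3: o_3 = (-1.4836, -1.6730, 8.0000)
after link 4: o_4 = (-2.1907, -0.4483, 8.0000)
after link 5: o_5 = (-4.1225, 0.0694, 9.0000)
after link 6: o_6 = (-2.8284, 4.8990, 14.0000)

-2.828 4.899 14.000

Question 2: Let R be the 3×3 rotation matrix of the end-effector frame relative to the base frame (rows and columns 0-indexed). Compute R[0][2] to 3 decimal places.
End-effector z-axis (col 2 of R) = (0.2588,0.9659,0.0000)
R[0][2] = 0.2588

0.259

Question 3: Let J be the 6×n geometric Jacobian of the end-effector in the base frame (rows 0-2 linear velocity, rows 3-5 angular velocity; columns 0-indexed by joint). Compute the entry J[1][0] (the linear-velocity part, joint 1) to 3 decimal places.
-2.828

axis z_0 = ẑ; lever o_n−o_0 = (-2.8284,4.8990,14.0000)
cross product → J_v[:, 0] = (-4.8990,-2.8284,0.0000)
J_ω[:, 0] = z_0
entry J[1][0] = -2.8284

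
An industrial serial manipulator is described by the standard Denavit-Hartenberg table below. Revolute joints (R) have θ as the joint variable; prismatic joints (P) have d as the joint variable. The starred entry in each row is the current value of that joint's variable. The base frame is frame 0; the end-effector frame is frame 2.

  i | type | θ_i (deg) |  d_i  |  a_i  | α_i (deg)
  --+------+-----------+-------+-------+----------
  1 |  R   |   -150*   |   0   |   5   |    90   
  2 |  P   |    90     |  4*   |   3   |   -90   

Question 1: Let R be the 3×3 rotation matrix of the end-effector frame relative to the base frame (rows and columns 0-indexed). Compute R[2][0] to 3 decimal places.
1.000

End-effector x-axis (col 0 of R) = (-0.0000,-0.0000,1.0000)
R[2][0] = 1.0000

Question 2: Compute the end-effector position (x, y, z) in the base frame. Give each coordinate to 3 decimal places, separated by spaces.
after link 1: o_1 = (-4.3301, -2.5000, 0.0000)
after link 2: o_2 = (-6.3301, 0.9641, 3.0000)

-6.330 0.964 3.000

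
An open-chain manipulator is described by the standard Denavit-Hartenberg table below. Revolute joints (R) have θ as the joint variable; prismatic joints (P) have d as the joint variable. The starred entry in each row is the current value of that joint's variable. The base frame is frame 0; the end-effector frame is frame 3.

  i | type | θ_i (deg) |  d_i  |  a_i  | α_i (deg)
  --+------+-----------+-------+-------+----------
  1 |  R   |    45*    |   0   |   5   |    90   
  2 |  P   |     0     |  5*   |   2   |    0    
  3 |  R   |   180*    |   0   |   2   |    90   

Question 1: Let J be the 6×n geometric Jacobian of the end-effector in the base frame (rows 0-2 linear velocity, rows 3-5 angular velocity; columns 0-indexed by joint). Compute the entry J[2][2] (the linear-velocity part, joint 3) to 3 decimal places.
axis z_2 = (0.7071,-0.7071,0.0000); lever o_n−o_2 = (-1.4142,-1.4142,0.0000)
cross product → J_v[:, 2] = (-0.0000,-0.0000,-2.0000)
J_ω[:, 2] = z_2
entry J[2][2] = -2.0000

-2.000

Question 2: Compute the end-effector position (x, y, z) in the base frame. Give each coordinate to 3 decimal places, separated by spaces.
after link 1: o_1 = (3.5355, 3.5355, 0.0000)
after link 2: o_2 = (8.4853, 1.4142, 0.0000)
after link 3: o_3 = (7.0711, -0.0000, 0.0000)

7.071 -0.000 0.000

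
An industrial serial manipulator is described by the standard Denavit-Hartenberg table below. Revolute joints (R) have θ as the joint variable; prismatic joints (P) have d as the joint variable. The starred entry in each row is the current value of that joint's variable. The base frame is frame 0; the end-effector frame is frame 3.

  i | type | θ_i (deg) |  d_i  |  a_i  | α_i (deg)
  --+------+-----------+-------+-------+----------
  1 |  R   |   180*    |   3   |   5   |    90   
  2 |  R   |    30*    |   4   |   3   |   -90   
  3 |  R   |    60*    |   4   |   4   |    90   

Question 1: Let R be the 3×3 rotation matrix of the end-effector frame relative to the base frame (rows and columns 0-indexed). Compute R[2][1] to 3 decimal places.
0.866

End-effector y-axis (col 1 of R) = (0.5000,-0.0000,0.8660)
R[2][1] = 0.8660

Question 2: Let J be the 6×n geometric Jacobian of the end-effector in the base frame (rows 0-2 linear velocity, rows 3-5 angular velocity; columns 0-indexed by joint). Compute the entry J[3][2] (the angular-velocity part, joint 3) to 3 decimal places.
axis z_2 = (0.5000,-0.0000,0.8660); lever o_n−o_2 = (0.2679,-3.4641,4.4641)
cross product → J_v[:, 2] = (3.0000,-2.0000,-1.7321)
J_ω[:, 2] = z_2
entry J[3][2] = 0.5000

0.500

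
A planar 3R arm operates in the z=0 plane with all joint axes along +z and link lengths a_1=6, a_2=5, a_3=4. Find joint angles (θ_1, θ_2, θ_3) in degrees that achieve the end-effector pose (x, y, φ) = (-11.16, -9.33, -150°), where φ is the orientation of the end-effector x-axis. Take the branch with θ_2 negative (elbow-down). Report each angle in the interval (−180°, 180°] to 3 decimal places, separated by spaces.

wrist centre = target − a_3·(cos φ, sin φ) = (-7.6959, -7.3300)
cos θ_2 = (112.9558−6²−5²)/(2·6·5) = 0.8659; θ_2 = -30.0110° (elbow-down)
β = atan2(-7.3300,-7.6959) = -136.3949°; ψ = atan2(-2.5008,10.3296) = -13.6096°
θ_1 = β − ψ = -122.7854°
θ_3 = φ − θ_1 − θ_2 = 2.7964° (wrapped to (-180°,180°])

-122.785 -30.011 2.796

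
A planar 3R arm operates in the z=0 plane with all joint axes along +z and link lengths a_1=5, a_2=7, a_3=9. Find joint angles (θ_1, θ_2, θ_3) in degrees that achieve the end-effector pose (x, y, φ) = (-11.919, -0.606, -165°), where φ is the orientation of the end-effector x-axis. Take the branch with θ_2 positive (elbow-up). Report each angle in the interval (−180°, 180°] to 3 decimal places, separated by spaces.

wrist centre = target − a_3·(cos φ, sin φ) = (-3.2257, 1.7234)
cos θ_2 = (13.3749−5²−7²)/(2·5·7) = -0.8661; θ_2 = 150.0054° (elbow-up)
β = atan2(1.7234,-3.2257) = 151.8858°; ψ = atan2(3.4994,-1.0625) = 106.8895°
θ_1 = β − ψ = 44.9964°
θ_3 = φ − θ_1 − θ_2 = -0.0017° (wrapped to (-180°,180°])

44.996 150.005 -0.002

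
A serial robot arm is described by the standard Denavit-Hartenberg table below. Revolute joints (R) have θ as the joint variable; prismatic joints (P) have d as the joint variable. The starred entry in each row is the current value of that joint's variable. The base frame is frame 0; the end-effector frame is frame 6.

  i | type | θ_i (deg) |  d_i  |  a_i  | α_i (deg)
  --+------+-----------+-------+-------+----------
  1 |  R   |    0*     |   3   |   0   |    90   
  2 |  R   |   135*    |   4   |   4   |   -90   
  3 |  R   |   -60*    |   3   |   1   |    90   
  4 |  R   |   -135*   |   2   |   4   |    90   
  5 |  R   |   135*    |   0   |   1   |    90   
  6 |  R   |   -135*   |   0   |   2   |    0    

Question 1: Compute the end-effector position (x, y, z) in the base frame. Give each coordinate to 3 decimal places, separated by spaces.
after link 1: o_1 = (0.0000, 0.0000, 3.0000)
after link 2: o_2 = (-2.8284, -4.0000, 5.8284)
after link 3: o_3 = (-5.3033, -4.8660, 4.0607)
after link 4: o_4 = (-1.0786, -3.4165, 3.8359)
after link 5: o_5 = (-1.1759, -4.2031, 3.2261)
after link 6: o_6 = (-0.6847, -3.9568, 5.1492)

-0.685 -3.957 5.149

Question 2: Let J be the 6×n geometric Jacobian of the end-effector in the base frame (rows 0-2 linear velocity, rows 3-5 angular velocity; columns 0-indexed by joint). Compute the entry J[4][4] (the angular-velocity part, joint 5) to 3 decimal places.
0.612

axis z_4 = (-0.2500,0.6124,-0.7500); lever o_n−o_4 = (0.3939,-0.5402,1.3132)
cross product → J_v[:, 4] = (0.3990,0.0329,-0.1061)
J_ω[:, 4] = z_4
entry J[4][4] = 0.6124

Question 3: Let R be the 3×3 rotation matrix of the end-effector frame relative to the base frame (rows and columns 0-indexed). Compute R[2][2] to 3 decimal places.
End-effector z-axis (col 2 of R) = (0.9633,0.0795,-0.2562)
R[2][2] = -0.2562

-0.256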